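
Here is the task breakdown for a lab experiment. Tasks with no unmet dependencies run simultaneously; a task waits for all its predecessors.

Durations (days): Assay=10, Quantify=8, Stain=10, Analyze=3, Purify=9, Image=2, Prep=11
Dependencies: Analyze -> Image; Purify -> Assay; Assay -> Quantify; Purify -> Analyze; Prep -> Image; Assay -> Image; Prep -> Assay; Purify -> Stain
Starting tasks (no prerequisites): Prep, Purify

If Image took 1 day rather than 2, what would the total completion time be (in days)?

29

Actual critical path: Prep→Assay→Quantify = 11+10+8 = 29 ⇒ 29 days.
Image is off the critical path — its longest chain is 23 days, giving 6 of slack.
The critical path is still Prep→Assay→Quantify; finish is now 29 days.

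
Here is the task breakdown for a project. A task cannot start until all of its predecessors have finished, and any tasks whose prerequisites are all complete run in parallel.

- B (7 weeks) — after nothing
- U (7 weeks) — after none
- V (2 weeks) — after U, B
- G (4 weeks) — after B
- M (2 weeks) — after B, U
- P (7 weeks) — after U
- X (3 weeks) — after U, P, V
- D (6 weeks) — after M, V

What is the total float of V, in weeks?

Critical path: U→P→X = 7+7+3 = 17, so the finish is 17 weeks.
Longest path through V: 15 weeks (earliest finish 9, latest finish 11).
So V can slip 11 − 9 = 2 weeks.

2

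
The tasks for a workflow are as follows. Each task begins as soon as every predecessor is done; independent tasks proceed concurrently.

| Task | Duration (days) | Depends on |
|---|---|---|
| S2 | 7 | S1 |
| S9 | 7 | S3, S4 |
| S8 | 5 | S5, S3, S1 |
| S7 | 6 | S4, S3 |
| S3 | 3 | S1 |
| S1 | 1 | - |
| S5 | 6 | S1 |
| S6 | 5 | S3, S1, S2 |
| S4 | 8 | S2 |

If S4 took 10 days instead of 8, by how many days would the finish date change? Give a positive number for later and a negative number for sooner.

2

Baseline: S1→S2→S4→S9 = 1+7+8+7 = 23 → 23 days.
S4 lies on that path, so at 10 days the path becomes 25 days.
That remains the longest chain; total 25 days.
Change in finish: 25 − 23 = +2 days.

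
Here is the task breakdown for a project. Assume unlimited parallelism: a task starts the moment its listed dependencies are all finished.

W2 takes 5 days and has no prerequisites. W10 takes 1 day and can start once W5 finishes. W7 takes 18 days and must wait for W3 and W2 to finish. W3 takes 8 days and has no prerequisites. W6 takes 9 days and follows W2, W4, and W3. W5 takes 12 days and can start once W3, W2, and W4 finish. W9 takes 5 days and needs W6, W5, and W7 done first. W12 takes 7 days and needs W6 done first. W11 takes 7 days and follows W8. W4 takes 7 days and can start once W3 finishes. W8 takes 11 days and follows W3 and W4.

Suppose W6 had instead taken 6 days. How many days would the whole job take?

Critical path before the change: W3→W4→W8→W11 = 8+7+11+7 = 33 giving 33 days.
W6 has 2 days of float (longest path through it is 31).
The critical path is still W3→W4→W8→W11; finish is now 33 days.

33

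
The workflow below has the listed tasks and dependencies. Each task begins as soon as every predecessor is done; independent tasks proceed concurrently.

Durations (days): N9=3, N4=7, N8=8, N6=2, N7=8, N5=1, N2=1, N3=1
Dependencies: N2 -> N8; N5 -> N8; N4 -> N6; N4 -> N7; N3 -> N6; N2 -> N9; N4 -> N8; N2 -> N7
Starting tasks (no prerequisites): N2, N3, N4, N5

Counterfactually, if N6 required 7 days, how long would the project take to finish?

15

As given, the longest chain is N4→N7 = 7+8 = 15, so the finish is 15 days.
N6 is off the critical path — its longest chain is 9 days, giving 6 of slack.
That remains the longest chain; total 15 days.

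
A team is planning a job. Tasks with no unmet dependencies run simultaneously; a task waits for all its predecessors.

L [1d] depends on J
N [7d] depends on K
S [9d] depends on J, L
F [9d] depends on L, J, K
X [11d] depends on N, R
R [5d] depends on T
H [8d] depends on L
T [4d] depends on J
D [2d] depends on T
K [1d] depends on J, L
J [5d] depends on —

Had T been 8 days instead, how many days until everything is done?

29

Baseline: J→T→R→X = 5+4+5+11 = 25 → 25 days.
T is on the critical path; changing it to 8 makes that path 29 days.
The critical path is still J→T→R→X; finish is now 29 days.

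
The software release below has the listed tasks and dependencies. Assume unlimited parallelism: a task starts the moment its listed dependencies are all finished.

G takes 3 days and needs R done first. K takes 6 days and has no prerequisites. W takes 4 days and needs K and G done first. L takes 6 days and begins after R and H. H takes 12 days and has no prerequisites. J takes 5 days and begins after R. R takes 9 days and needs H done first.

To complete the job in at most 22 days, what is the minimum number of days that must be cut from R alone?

6

Current finish: 28 days; target: 22.
R is on every critical path, so each day cut from R cuts the finish by one (this holds down to a finish of 20).
Need 28 − 22 = 6 days off R → R becomes 3 days, finish becomes 22.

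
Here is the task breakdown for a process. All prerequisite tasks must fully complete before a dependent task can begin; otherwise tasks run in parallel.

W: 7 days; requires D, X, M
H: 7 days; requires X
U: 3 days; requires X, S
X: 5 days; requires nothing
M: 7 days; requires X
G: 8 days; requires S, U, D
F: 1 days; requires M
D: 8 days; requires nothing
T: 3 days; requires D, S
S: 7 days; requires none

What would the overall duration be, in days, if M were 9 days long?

21

Critical path before the change: X→M→W = 5+7+7 = 19 giving 19 days.
M is on the critical path; changing it to 9 makes that path 21 days.
That remains the longest chain; total 21 days.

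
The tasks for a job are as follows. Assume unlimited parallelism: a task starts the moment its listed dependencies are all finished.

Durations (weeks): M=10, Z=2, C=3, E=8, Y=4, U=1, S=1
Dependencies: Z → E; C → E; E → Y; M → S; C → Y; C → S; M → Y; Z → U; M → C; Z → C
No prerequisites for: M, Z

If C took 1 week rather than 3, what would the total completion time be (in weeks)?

23

Critical path before the change: M→C→E→Y = 10+3+8+4 = 25 giving 25 weeks.
Since C is critical, the -2 change carries straight to that chain (now 23 weeks).
That remains the longest chain; total 23 weeks.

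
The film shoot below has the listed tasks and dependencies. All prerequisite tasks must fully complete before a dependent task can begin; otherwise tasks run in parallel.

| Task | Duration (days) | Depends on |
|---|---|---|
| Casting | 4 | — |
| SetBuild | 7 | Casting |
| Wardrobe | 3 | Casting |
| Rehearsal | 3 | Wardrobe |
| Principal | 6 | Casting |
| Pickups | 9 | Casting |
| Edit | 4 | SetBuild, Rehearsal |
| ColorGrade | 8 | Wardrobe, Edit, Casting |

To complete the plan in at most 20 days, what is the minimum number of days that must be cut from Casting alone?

3

Current finish: 23 days; target: 20.
Casting is on every critical path, so each day cut from Casting cuts the finish by one (this holds down to a finish of 20).
Need 23 − 20 = 3 days off Casting → Casting becomes 1 day, finish becomes 20.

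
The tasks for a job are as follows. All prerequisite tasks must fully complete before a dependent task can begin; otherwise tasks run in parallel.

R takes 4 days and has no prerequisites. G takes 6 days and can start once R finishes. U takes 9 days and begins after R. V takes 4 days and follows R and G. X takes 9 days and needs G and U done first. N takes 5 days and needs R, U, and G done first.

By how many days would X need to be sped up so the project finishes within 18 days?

Current finish: 22 days; target: 18.
X is on every critical path, so each day cut from X cuts the finish by one (this holds down to a finish of 18).
Need 22 − 18 = 4 days off X → X becomes 5 days, finish becomes 18.

4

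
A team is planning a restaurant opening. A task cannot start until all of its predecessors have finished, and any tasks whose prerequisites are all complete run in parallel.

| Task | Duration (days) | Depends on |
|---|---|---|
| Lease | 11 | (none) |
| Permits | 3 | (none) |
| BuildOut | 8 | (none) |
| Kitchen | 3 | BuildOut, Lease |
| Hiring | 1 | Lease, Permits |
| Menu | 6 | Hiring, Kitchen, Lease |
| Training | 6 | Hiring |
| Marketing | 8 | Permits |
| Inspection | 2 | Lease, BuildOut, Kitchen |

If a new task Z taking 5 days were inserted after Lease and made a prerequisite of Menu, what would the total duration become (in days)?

Originally the project takes 20 days.
With Z inserted, Menu now waits for max(Hiring, Kitchen, Lease, Z).
New critical path: Lease→Z→Menu = 11+5+6 = 22 ⇒ 22 days.

22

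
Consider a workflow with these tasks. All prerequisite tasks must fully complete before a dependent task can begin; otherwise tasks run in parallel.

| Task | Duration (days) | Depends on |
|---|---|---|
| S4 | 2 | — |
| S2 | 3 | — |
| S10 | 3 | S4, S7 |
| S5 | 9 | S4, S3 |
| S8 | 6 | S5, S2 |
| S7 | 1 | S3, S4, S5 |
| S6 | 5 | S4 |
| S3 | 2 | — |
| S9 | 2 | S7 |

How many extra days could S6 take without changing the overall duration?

Critical path: S3→S5→S8 = 2+9+6 = 17, so the finish is 17 days.
Longest path through S6: 7 days (earliest finish 7, latest finish 17).
Float = 17 − 7 = 10.

10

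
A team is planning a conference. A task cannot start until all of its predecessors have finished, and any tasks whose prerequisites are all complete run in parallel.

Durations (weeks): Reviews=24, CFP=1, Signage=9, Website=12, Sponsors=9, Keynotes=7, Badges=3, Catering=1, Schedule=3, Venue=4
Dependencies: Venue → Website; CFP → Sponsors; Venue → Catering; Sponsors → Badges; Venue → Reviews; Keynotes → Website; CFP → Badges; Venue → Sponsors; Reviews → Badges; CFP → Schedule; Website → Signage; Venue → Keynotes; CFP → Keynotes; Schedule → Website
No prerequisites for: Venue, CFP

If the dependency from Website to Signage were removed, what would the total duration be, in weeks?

Original critical path: Venue→Keynotes→Website→Signage = 4+7+12+9 = 32 ⇒ 32 weeks.
Without Website→Signage, Signage's earliest start moves from 23 to 0.
After: Venue→Reviews→Badges = 4+24+3 = 31 → 31 weeks.

31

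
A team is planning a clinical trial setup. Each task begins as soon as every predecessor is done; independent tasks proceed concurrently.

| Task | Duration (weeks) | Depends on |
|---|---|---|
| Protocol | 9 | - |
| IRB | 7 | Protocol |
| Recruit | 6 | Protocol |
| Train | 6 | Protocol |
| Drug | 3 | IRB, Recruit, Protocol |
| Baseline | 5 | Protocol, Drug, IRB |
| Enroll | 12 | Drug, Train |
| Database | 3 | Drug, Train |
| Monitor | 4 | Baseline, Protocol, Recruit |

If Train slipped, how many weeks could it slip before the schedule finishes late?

4

The longest chain is Protocol→IRB→Drug→Enroll = 9+7+3+12 = 31; overall finish 31 weeks.
Longest path through Train: 27 weeks (earliest finish 15, latest finish 19).
So Train can slip 19 − 15 = 4 weeks.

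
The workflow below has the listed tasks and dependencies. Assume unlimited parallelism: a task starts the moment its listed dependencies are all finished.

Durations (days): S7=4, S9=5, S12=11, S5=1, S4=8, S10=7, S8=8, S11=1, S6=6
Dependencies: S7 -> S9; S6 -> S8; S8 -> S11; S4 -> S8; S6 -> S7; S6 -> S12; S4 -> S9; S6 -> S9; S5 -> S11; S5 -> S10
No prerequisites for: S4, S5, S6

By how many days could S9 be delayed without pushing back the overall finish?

2

Critical path: S4→S8→S11 = 8+8+1 = 17, so the finish is 17 days.
Longest path through S9: 15 days (earliest finish 15, latest finish 17).
So S9 can slip 17 − 15 = 2 days.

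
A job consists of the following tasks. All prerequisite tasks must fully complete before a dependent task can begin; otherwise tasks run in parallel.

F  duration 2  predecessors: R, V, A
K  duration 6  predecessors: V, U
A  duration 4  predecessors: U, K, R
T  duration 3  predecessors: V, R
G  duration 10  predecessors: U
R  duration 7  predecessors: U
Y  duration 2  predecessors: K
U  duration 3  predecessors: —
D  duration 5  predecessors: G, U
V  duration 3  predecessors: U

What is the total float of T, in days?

5

Critical path: U→V→K→A→F = 3+3+6+4+2 = 18, so the finish is 18 days.
Longest path through T: 13 days (earliest finish 13, latest finish 18).
Slack of T = 15 − 10 = 5 days.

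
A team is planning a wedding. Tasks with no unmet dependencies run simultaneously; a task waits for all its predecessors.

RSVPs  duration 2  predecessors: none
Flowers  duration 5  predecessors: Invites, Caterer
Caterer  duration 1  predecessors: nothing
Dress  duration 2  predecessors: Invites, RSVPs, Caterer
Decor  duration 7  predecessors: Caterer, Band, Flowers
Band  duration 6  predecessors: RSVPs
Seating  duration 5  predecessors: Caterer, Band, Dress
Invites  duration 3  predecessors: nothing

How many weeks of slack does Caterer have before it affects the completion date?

2

Critical path: Invites→Flowers→Decor = 3+5+7 = 15, so the finish is 15 weeks.
The longest chain containing Caterer totals 13 weeks.
Float = 15 − 13 = 2.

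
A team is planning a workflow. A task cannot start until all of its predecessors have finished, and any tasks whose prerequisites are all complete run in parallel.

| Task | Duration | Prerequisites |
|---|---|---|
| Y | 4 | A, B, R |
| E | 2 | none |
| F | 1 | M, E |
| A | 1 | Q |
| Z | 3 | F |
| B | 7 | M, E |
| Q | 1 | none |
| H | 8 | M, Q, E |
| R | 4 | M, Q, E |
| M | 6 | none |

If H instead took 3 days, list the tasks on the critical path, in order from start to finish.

M, B, Y

Actual critical path: M→B→Y = 6+7+4 = 17 ⇒ 17 days.
H is off the critical path — its longest chain is 14 days, giving 3 of slack.
That remains the longest chain; total 17 days.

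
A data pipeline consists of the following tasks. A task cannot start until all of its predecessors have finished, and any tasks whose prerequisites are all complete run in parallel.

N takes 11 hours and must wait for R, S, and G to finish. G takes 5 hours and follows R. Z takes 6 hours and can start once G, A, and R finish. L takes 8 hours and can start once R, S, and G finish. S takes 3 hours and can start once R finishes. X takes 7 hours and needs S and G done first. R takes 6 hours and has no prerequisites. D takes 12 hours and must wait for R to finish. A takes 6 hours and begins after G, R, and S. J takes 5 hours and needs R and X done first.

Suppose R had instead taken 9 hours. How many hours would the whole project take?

The binding path is R→G→X→J = 6+5+7+5 = 23; finish at 23 hours.
Since R is critical, the +3 change carries straight to that chain (now 26 hours).
No other chain overtakes it, so the finish is 26 hours.

26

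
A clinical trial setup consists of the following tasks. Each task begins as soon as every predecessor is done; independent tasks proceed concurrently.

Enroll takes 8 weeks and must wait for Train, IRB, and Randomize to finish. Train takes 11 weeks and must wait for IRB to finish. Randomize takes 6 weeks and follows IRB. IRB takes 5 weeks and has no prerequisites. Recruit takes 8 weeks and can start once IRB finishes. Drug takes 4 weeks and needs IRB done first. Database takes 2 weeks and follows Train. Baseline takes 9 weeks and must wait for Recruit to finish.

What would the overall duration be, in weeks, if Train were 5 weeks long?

Baseline: IRB→Train→Enroll = 5+11+8 = 24 → 24 weeks.
Since Train is critical, the -6 change carries straight to that chain (now 18 weeks).
The binding chain switches to IRB→Recruit→Baseline = 5+8+9 = 22; finish 22 weeks.

22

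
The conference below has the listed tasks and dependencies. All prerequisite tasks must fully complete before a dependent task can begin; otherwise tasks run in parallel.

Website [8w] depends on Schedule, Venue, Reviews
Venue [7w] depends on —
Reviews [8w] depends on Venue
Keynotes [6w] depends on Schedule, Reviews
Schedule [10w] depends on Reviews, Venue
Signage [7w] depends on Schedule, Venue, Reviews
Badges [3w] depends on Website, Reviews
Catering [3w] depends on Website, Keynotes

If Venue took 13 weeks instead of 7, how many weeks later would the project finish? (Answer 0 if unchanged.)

As given, the longest chain is Venue→Reviews→Schedule→Website→Catering = 7+8+10+8+3 = 36, so the finish is 36 weeks.
Since Venue is critical, the +6 change carries straight to that chain (now 42 weeks).
No other chain overtakes it, so the finish is 42 weeks.
Change in finish: 42 − 36 = +6 weeks.

6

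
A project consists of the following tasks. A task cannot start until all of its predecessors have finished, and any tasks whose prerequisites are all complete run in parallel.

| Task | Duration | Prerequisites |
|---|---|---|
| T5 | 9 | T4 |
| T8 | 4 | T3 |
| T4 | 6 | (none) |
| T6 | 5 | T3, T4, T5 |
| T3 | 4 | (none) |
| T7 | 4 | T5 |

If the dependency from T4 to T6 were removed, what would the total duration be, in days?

20

Original critical path: T4→T5→T6 = 6+9+5 = 20 ⇒ 20 days.
Dropping T4→T6 doesn't change T6's earliest start (15); another predecessor still binds.
New critical path: T4→T5→T6 = 6+9+5 = 20 ⇒ 20 days.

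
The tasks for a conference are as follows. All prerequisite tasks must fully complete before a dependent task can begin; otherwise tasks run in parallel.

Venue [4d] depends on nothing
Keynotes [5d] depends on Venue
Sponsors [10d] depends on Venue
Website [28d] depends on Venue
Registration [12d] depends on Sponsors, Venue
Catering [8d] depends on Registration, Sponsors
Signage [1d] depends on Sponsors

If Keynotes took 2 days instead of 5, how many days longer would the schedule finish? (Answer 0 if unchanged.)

Critical path before the change: Venue→Sponsors→Registration→Catering = 4+10+12+8 = 34 giving 34 days.
Keynotes is off the critical path — its longest chain is 9 days, giving 25 of slack.
That remains the longest chain; total 34 days.
Change in finish: 34 − 34 = +0 days.

0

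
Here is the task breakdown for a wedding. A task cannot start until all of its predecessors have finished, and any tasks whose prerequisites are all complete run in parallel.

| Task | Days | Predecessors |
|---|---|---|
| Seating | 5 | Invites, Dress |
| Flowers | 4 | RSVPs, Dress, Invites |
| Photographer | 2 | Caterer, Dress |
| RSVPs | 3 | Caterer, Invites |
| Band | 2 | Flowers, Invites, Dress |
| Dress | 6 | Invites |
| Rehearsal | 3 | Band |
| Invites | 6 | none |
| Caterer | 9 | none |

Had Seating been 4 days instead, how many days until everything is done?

21

As given, the longest chain is Caterer→RSVPs→Flowers→Band→Rehearsal = 9+3+4+2+3 = 21, so the finish is 21 days.
Seating is off the critical path — its longest chain is 17 days, giving 4 of slack.
The critical path is still Caterer→RSVPs→Flowers→Band→Rehearsal; finish is now 21 days.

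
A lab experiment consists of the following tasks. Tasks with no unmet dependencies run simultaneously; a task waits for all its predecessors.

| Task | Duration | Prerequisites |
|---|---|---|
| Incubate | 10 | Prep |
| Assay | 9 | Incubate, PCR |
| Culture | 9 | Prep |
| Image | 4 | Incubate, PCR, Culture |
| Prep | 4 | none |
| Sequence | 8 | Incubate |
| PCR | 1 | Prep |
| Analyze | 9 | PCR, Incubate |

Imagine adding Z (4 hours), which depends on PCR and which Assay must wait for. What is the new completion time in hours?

23

Originally the job takes 23 hours.
With Z inserted, Assay now waits for max(Incubate, PCR, Z).
New critical path: Prep→Incubate→Assay = 4+10+9 = 23 ⇒ 23 hours.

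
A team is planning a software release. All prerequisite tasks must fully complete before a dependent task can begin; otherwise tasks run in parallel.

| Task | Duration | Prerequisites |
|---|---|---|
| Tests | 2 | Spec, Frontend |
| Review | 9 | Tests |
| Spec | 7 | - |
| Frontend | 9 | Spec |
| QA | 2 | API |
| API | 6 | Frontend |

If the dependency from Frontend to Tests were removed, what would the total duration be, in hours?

24

Original critical path: Spec→Frontend→Tests→Review = 7+9+2+9 = 27 ⇒ 27 hours.
Without Frontend→Tests, Tests's earliest start moves from 16 to 7.
The longest chain is now Spec→Frontend→API→QA = 7+9+6+2 = 24, so the software release takes 24 hours.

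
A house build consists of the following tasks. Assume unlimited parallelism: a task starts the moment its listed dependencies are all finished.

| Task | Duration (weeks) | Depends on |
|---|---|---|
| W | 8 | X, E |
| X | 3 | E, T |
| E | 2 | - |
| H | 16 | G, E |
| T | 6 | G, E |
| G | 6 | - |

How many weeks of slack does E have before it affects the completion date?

The longest chain is G→T→X→W = 6+6+3+8 = 23; overall finish 23 weeks.
E finishes as early as 2 and must finish by 6.
So E can slip 6 − 2 = 4 weeks.

4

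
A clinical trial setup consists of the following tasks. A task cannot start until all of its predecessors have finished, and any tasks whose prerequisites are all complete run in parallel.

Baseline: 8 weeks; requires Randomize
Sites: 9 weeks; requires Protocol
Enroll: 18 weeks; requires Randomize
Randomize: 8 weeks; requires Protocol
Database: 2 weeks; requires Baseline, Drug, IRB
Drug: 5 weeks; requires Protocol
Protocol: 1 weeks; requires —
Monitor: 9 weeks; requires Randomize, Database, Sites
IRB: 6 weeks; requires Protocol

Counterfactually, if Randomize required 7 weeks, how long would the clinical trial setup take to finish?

27

Critical path before the change: Protocol→Randomize→Baseline→Database→Monitor = 1+8+8+2+9 = 28 giving 28 weeks.
Since Randomize is critical, the -1 change carries straight to that chain (now 27 weeks).
The critical path is still Protocol→Randomize→Baseline→Database→Monitor; finish is now 27 weeks.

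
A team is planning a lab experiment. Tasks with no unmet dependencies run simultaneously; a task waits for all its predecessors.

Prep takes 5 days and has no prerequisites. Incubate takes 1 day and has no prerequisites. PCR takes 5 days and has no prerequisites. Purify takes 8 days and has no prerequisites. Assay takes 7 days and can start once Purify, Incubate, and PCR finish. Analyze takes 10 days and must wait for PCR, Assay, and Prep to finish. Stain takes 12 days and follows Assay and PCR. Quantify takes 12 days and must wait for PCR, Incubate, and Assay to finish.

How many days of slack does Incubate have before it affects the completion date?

7

The longest chain is Purify→Assay→Stain = 8+7+12 = 27; overall finish 27 days.
The longest chain containing Incubate totals 20 days.
So Incubate can slip 8 − 1 = 7 days.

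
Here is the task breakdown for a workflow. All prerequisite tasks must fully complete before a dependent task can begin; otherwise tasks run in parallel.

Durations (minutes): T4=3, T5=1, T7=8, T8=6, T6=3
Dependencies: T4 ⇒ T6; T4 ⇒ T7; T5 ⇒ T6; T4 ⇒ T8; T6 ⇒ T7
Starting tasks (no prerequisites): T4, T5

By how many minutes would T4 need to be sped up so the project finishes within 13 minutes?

1

Current finish: 14 minutes; target: 13.
T4 is on every critical path, so each minute cut from T4 cuts the finish by one (this holds down to a finish of 12).
Need 14 − 13 = 1 minute off T4 → T4 becomes 2 minutes, finish becomes 13.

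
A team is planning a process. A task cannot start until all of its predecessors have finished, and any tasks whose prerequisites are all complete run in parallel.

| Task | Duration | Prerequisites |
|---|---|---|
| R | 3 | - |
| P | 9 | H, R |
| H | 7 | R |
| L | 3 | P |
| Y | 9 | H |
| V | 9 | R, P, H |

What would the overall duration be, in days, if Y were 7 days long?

Actual critical path: R→H→P→V = 3+7+9+9 = 28 ⇒ 28 days.
Y is off the critical path — its longest chain is 19 days, giving 9 of slack.
No other chain overtakes it, so the finish is 28 days.

28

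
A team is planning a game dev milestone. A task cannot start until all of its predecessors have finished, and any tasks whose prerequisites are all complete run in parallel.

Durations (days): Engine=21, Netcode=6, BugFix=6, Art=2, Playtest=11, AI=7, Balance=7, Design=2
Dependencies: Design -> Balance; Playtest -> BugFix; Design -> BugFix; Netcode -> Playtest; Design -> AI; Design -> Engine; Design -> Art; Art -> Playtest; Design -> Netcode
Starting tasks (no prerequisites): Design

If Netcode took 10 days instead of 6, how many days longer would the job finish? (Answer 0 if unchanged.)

4

Actual critical path: Design→Netcode→Playtest→BugFix = 2+6+11+6 = 25 ⇒ 25 days.
Since Netcode is critical, the +4 change carries straight to that chain (now 29 days).
No other chain overtakes it, so the finish is 29 days.
Change in finish: 29 − 25 = +4 days.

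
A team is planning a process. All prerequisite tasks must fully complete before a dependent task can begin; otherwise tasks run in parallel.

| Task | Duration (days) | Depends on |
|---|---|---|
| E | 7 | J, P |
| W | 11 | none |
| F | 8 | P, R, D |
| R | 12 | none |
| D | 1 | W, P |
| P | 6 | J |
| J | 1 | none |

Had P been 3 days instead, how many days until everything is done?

20

Critical path before the change: R→F = 12+8 = 20 giving 20 days.
The longest path through P is only 16 days, so P has float 4.
No other chain overtakes it, so the finish is 20 days.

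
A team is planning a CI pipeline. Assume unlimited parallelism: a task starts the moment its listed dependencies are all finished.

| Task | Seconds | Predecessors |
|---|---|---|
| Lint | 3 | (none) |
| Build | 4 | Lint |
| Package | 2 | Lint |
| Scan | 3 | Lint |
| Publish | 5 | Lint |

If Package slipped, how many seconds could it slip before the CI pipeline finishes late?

The longest chain is Lint→Publish = 3+5 = 8; overall finish 8 seconds.
Package finishes as early as 5 and must finish by 8.
Float = 8 − 5 = 3.

3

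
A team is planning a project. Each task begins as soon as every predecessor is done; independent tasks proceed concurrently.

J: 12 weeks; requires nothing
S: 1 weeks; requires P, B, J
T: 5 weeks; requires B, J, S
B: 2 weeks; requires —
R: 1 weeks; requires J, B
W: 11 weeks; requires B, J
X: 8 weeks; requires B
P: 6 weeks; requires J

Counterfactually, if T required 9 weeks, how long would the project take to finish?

As given, the longest chain is J→P→S→T = 12+6+1+5 = 24, so the finish is 24 weeks.
Since T is critical, the +4 change carries straight to that chain (now 28 weeks).
The critical path is still J→P→S→T; finish is now 28 weeks.

28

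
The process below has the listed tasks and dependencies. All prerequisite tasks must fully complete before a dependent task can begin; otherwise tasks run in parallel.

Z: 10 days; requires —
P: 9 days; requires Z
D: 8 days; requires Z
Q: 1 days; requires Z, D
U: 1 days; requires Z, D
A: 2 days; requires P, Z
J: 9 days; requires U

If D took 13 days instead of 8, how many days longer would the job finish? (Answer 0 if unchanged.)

5

Actual critical path: Z→D→U→J = 10+8+1+9 = 28 ⇒ 28 days.
Since D is critical, the +5 change carries straight to that chain (now 33 days).
That remains the longest chain; total 33 days.
Change in finish: 33 − 28 = +5 days.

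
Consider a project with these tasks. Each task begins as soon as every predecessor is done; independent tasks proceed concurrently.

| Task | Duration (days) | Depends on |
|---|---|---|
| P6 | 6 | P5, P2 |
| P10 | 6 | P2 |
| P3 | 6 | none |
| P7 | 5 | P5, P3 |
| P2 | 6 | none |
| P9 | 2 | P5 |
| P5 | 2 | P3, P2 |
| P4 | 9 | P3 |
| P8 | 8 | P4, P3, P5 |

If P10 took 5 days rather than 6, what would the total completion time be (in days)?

The binding path is P3→P4→P8 = 6+9+8 = 23; finish at 23 days.
P10 is off the critical path — its longest chain is 12 days, giving 11 of slack.
That remains the longest chain; total 23 days.

23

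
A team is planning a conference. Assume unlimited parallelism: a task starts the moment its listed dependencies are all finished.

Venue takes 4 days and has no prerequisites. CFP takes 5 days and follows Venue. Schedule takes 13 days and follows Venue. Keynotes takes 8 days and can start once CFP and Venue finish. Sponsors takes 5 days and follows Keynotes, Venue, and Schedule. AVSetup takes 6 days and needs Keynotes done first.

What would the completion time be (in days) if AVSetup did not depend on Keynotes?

With the dependency in place, Venue→CFP→Keynotes→AVSetup = 4+5+8+6 = 23 sets the finish at 23 days.
Without Keynotes→AVSetup, AVSetup's earliest start moves from 17 to 0.
New critical path: Venue→CFP→Keynotes→Sponsors = 4+5+8+5 = 22 ⇒ 22 days.

22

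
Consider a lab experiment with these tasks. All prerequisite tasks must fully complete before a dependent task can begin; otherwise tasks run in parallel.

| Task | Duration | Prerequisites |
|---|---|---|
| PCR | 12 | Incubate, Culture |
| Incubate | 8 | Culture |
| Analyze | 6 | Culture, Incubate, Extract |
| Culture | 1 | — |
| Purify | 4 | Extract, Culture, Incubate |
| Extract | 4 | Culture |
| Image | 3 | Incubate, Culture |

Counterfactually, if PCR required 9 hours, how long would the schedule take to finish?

The binding path is Culture→Incubate→PCR = 1+8+12 = 21; finish at 21 hours.
Since PCR is critical, the -3 change carries straight to that chain (now 18 hours).
That remains the longest chain; total 18 hours.

18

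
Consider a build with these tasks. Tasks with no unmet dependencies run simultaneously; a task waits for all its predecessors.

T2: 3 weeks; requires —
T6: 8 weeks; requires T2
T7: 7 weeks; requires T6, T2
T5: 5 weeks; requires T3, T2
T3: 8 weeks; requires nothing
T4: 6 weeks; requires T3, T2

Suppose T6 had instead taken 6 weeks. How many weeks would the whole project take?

As given, the longest chain is T2→T6→T7 = 3+8+7 = 18, so the finish is 18 weeks.
Since T6 is critical, the -2 change carries straight to that chain (now 16 weeks).
The critical path is still T2→T6→T7; finish is now 16 weeks.

16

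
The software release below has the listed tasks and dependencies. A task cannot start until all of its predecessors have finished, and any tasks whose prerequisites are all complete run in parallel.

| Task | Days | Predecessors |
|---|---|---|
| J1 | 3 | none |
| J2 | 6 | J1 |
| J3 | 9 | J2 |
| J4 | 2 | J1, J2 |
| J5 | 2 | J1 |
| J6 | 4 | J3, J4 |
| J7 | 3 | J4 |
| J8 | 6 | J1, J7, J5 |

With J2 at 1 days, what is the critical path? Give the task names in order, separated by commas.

Baseline: J1→J2→J3→J6 = 3+6+9+4 = 22 → 22 days.
J2 lies on that path, so at 1 day the path becomes 17 days.
The critical path is still J1→J2→J3→J6; finish is now 17 days.

J1, J2, J3, J6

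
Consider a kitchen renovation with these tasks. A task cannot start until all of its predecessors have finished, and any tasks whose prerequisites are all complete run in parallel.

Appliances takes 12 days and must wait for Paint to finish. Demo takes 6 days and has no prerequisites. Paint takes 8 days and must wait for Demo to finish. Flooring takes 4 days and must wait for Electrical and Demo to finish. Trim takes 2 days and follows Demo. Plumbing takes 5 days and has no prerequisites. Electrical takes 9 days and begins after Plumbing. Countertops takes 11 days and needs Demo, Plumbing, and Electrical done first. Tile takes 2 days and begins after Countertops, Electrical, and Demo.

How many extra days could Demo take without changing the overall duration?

The longest chain is Plumbing→Electrical→Countertops→Tile = 5+9+11+2 = 27; overall finish 27 days.
The longest chain containing Demo totals 26 days.
So Demo can slip 7 − 6 = 1 day.

1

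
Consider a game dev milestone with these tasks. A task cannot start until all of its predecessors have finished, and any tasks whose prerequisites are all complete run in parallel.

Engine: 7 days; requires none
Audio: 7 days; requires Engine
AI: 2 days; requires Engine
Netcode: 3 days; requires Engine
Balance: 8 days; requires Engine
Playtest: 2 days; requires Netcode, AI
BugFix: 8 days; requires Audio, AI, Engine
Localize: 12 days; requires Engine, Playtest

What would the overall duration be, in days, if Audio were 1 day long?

Critical path before the change: Engine→Netcode→Playtest→Localize = 7+3+2+12 = 24 giving 24 days.
Audio has 2 days of float (longest path through it is 22).
That remains the longest chain; total 24 days.

24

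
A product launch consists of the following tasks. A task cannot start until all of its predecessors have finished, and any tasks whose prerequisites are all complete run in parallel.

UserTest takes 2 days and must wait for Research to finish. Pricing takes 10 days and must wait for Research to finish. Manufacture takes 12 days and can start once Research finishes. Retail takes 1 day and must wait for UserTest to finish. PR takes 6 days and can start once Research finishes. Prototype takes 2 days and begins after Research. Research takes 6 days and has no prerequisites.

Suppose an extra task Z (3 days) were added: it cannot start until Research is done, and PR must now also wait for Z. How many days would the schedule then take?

18

Originally the schedule takes 18 days.
With Z inserted, PR now waits for max(Research, Z).
New critical path: Research→Manufacture = 6+12 = 18 ⇒ 18 days.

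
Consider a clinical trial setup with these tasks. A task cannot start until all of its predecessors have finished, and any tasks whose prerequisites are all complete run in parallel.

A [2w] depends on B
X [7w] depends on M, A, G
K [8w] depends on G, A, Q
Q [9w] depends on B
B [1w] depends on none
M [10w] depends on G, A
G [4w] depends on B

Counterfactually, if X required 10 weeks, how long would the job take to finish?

Actual critical path: B→G→M→X = 1+4+10+7 = 22 ⇒ 22 weeks.
X lies on that path, so at 10 weeks the path becomes 25 weeks.
That remains the longest chain; total 25 weeks.

25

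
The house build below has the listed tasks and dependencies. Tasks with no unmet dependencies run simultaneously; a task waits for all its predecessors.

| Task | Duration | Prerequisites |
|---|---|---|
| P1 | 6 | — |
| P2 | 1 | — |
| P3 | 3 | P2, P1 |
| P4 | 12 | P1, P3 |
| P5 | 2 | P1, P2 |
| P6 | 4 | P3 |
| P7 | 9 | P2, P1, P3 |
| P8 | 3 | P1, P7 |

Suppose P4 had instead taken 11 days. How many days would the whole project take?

21

Actual critical path: P1→P3→P4 = 6+3+12 = 21 ⇒ 21 days.
Since P4 is critical, the -1 change carries straight to that chain (now 20 days).
New critical path: P1→P3→P7→P8 = 6+3+9+3 = 21 ⇒ 21 days.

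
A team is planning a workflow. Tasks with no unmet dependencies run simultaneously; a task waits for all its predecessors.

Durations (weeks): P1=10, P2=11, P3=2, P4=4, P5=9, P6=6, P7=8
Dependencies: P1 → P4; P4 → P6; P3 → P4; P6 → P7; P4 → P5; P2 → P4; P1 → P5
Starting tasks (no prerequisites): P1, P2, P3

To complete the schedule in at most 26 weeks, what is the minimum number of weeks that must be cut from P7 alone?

3

Current finish: 29 weeks; target: 26.
P7 is on every critical path, so each week cut from P7 cuts the finish by one (this holds down to a finish of 24).
Need 29 − 26 = 3 weeks off P7 → P7 becomes 5 weeks, finish becomes 26.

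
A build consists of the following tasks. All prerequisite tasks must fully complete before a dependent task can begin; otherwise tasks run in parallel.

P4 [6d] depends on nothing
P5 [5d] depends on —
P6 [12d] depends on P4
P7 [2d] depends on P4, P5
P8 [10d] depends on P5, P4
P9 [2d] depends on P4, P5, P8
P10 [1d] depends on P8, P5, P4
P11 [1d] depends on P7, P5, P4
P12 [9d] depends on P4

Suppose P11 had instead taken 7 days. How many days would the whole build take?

18

As given, the longest chain is P4→P6 = 6+12 = 18, so the finish is 18 days.
P11 is off the critical path — its longest chain is 9 days, giving 9 of slack.
The critical path is still P4→P6; finish is now 18 days.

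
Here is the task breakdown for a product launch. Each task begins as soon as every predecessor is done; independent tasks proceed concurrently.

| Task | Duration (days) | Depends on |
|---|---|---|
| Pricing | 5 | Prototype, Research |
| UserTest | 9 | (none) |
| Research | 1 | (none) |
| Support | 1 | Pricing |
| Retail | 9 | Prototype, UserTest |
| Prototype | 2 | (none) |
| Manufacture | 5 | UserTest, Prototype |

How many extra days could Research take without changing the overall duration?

The longest chain is UserTest→Retail = 9+9 = 18; overall finish 18 days.
Research finishes as early as 1 and must finish by 12.
Slack of Research = 11 − 0 = 11 days.

11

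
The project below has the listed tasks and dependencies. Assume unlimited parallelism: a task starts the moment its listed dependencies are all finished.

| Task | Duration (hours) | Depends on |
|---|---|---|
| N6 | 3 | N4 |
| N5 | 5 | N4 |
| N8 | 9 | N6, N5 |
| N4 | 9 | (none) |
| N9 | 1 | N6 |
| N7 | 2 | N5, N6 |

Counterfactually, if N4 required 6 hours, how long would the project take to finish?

As given, the longest chain is N4→N5→N8 = 9+5+9 = 23, so the finish is 23 hours.
N4 lies on that path, so at 6 hours the path becomes 20 hours.
No other chain overtakes it, so the finish is 20 hours.

20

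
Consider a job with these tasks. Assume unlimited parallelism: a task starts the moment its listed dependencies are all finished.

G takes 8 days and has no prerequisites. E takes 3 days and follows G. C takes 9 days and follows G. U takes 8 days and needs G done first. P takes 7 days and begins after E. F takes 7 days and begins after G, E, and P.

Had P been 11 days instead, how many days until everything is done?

Baseline: G→E→P→F = 8+3+7+7 = 25 → 25 days.
P lies on that path, so at 11 days the path becomes 29 days.
No other chain overtakes it, so the finish is 29 days.

29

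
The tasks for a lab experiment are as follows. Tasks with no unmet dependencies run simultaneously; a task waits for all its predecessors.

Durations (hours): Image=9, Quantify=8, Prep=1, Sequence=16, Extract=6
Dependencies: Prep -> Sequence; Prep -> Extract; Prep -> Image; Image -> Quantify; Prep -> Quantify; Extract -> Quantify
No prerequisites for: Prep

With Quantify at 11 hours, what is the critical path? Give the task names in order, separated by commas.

Prep, Image, Quantify

As given, the longest chain is Prep→Image→Quantify = 1+9+8 = 18, so the finish is 18 hours.
Since Quantify is critical, the +3 change carries straight to that chain (now 21 hours).
That remains the longest chain; total 21 hours.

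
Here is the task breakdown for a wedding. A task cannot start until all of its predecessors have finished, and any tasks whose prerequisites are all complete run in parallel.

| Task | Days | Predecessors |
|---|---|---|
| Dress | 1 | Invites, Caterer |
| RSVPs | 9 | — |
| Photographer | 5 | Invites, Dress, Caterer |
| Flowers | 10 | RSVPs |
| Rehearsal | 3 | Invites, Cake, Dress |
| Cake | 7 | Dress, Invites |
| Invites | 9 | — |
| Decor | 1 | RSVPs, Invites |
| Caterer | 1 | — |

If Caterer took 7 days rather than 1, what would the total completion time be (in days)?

Baseline: Invites→Dress→Cake→Rehearsal = 9+1+7+3 = 20 → 20 days.
Caterer is off the critical path — its longest chain is 12 days, giving 8 of slack.
That remains the longest chain; total 20 days.

20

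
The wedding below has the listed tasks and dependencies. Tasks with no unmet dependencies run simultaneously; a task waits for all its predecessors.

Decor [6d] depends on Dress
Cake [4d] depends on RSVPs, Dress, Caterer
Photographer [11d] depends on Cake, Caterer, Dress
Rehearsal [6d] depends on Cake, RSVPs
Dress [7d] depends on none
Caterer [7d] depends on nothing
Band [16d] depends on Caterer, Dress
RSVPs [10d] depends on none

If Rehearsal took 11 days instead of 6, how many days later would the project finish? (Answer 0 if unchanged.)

Critical path before the change: RSVPs→Cake→Photographer = 10+4+11 = 25 giving 25 days.
The longest path through Rehearsal is only 20 days, so Rehearsal has float 5.
No other chain overtakes it, so the finish is 25 days.
Change in finish: 25 − 25 = +0 days.

0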